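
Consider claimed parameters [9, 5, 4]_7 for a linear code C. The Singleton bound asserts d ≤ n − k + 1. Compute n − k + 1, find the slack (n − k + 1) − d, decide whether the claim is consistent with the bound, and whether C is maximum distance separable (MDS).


Singleton RHS = n − k + 1 = 5, slack = 1, bound satisfied, not MDS.

Singleton bound: d ≤ n − k + 1.
Here n = 9, k = 5, so n − k + 1 = 5.
Given d = 4, check d ≤ 5: YES.
Slack = (n − k + 1) − d = 1.
The code is NOT MDS (slack = 1 > 0).
Description: the claimed parameters are [9, 5, 4]_7; such a code would be non-MDS.


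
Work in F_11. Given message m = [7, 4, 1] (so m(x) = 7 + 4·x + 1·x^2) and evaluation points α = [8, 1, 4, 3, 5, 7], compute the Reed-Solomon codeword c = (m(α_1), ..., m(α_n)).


c = [4, 1, 6, 6, 8, 7]

Message polynomial: m(x) = 7 + 4·x + 1·x^2 (mod 11).
For each evaluation point α_i, compute m(α_i) mod 11:
  α_1 = 8: Horner steps 1 → 1 → 4, so m(8) = 4.
  α_2 = 1: Horner steps 1 → 5 → 1, so m(1) = 1.
  α_3 = 4: Horner steps 1 → 8 → 6, so m(4) = 6.
  α_4 = 3: Horner steps 1 → 7 → 6, so m(3) = 6.
  α_5 = 5: Horner steps 1 → 9 → 8, so m(5) = 8.
  α_6 = 7: Horner steps 1 → 0 → 7, so m(7) = 7.
Codeword c = [4, 1, 6, 6, 8, 7] ∈ F_11^6.


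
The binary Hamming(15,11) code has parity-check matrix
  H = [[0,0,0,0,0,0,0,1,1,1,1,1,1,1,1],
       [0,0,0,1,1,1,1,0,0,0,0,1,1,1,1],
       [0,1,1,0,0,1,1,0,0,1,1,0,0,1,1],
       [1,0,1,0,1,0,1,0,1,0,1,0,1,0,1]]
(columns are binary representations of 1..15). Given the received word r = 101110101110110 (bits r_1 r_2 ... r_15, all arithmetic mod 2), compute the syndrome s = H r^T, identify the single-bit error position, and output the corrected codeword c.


s = (1, 1, 1, 1)^T, error position = 15, corrected codeword c = 101110101110111

Compute s = H r^T mod 2 one row at a time:
  s_1 = 0 + 1 + 1 + 1 + 0 + 1 + 1 + 0 = 5 ≡ 1 (mod 2).
  s_2 = 1 + 1 + 0 + 1 + 0 + 1 + 1 + 0 = 5 ≡ 1 (mod 2).
  s_3 = 0 + 1 + 0 + 1 + 1 + 1 + 1 + 0 = 5 ≡ 1 (mod 2).
  s_4 = 1 + 1 + 1 + 1 + 1 + 1 + 1 + 0 = 7 ≡ 1 (mod 2).
s = (1, 1, 1, 1)^T — this equals column 15 of H (binary 1111), so error is at position 15.
Correct: flip bit 15 of r = 101110101110110 to get c = 101110101110111.


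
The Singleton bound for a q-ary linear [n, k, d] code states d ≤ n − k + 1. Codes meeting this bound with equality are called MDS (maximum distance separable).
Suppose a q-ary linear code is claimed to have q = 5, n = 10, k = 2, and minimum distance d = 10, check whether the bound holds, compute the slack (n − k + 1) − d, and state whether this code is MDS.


Singleton RHS = n − k + 1 = 9, slack = -1, bound violated (no such code; not MDS).

Singleton bound: d ≤ n − k + 1.
Here n = 10, k = 2, so n − k + 1 = 9.
Given d = 10, check d ≤ 9: NO.
Slack = (n − k + 1) − d = -1.
The slack is negative: d = 10 exceeds n − k + 1 = 9 by 1, so the Singleton bound is violated and no linear [10, 2, 10]_5 code can exist. In particular it is not MDS (MDS requires d = n − k + 1 exactly).
Description: the claimed parameters are [10, 2, 10]_5; such a code would be impossible (violates the Singleton bound).


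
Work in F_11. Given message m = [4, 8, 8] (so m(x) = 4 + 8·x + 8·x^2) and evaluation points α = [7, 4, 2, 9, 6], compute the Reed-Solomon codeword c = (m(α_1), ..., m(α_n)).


c = [1, 10, 8, 9, 10]

Message polynomial: m(x) = 4 + 8·x + 8·x^2 (mod 11).
For each evaluation point α_i, compute m(α_i) mod 11:
  α_1 = 7: Horner steps 8 → 9 → 1, so m(7) = 1.
  α_2 = 4: Horner steps 8 → 7 → 10, so m(4) = 10.
  α_3 = 2: Horner steps 8 → 2 → 8, so m(2) = 8.
  α_4 = 9: Horner steps 8 → 3 → 9, so m(9) = 9.
  α_5 = 6: Horner steps 8 → 1 → 10, so m(6) = 10.
Codeword c = [1, 10, 8, 9, 10] ∈ F_11^5.


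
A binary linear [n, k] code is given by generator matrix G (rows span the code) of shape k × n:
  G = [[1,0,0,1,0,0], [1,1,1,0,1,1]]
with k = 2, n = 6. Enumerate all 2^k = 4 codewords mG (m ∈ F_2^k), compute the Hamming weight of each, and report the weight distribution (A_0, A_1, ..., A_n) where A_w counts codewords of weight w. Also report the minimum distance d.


Weight distribution: A_0 = 1, A_2 = 1, A_5 = 2. Minimum distance d = 2.

Enumerate all 2^2 = 4 messages m ∈ F_2^2.
For each, compute codeword c = mG in F_2^6, then tally its weight.
  m = 00 → c = 000000, weight = 0.
  m = 10 → c = 100100, weight = 2.
  m = 01 → c = 111011, weight = 5.
  m = 11 → c = 011111, weight = 5.
Tally weights:
  weight 0: 1 codewords.
  weight 2: 1 codewords.
  weight 5: 2 codewords.
Minimum distance d = smallest w > 0 with A_w > 0 = 2.
Sanity: Σ A_w = 4 = 2^2 = 4 ✓.


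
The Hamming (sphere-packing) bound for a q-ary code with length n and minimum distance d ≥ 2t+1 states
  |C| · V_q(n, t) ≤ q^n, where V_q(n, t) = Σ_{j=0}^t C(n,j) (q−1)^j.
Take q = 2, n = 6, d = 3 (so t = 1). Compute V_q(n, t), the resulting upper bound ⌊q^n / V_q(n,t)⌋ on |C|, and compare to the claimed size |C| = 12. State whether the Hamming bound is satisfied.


V_q(n, t) = 7, q^n = 64, Hamming bound = 9, |C| = 12 > bound (violated).

Step 1: Compute V_q(n, t) = Σ_{j=0}^1 C(n, j) (q−1)^j.
  j = 0: C(6,0)·(1)^0 = 1·1 = 1.
  j = 1: C(6,1)·(1)^1 = 6·1 = 6.
  V_q(n, t) = 1 + 6 = 7.
Step 2: q^n = 2^6 = 64.
Step 3: Hamming bound ⌊q^n / V_q(n,t)⌋ = ⌊64/7⌋ = 9.
Step 4: Compare |C| = 12 to 9: violated.
The claimed |C| lies above the Hamming bound, so no 2-ary code of length 6 with d ≥ 3 can have 12 codewords.


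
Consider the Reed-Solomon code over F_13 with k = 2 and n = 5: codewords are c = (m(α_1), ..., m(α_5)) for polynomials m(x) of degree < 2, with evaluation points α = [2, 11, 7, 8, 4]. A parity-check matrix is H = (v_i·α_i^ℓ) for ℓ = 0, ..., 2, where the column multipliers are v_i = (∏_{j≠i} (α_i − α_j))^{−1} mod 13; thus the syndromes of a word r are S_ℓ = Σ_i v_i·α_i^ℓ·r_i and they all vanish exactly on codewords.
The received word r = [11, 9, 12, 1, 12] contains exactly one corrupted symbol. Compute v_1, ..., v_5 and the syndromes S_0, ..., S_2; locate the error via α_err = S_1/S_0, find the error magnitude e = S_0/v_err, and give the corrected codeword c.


S = (12, 6, 3), error at position 3, error magnitude e = 5, c = [11, 9, 7, 1, 12].

Step 1: column multipliers v_i = (∏_{j≠i}(α_i − α_j))^{−1} mod 13.
  i = 1 (α = 2): (2−11)(2−7)(2−8)(2−4) = (−9)·(−5)·(−6)·(−2) = 540 ≡ 7, so v_1 = 7^{−1} = 2 (mod 13).
  i = 2 (α = 11): (11−2)(11−7)(11−8)(11−4) = 9·4·3·7 = 756 ≡ 2, so v_2 = 2^{−1} = 7 (mod 13).
  i = 3 (α = 7): (7−2)(7−11)(7−8)(7−4) = 5·(−4)·(−1)·3 = 60 ≡ 8, so v_3 = 8^{−1} = 5 (mod 13).
  i = 4 (α = 8): (8−2)(8−11)(8−7)(8−4) = 6·(−3)·1·4 = −72 ≡ 6, so v_4 = 6^{−1} = 11 (mod 13).
  i = 5 (α = 4): (4−2)(4−11)(4−7)(4−8) = 2·(−7)·(−3)·(−4) = −168 ≡ 1, so v_5 = 1^{−1} = 1 (mod 13).
  v = [2, 7, 5, 11, 1].
Step 2: syndromes of r = [11, 9, 12, 1, 12] (all sums mod 13).
  S_0 = Σ v_i r_i = 2·11 + 7·9 + 5·12 + 11·1 + 1·12 = 168 ≡ 12.
  S_1 = Σ v_i α_i r_i = 2·2·11 + 7·11·9 + 5·7·12 + 11·8·1 + 1·4·12 = 1293 ≡ 6.
  α_i^2 mod 13 = [4, 4, 10, 12, 3].
  S_2 = Σ v_i α_i^2 r_i = 2·4·11 + 7·4·9 + 5·10·12 + 11·12·1 + 1·3·12 = 1108 ≡ 3.
  S = (12, 6, 3) ≠ 0, so r is not a codeword (an error is present).
Step 3: locate the error. For a single error e at position i, S_ℓ = v_i·e·α_i^ℓ, so α_err = S_1/S_0.
  S_0^{−1} = 12^{−1} = 12 (mod 13), so α_err = 6·12 = 72 ≡ 7 = α_3. Error position i = 3.
  Consistency check: S_2/S_1 = 3·11 = 33 ≡ 7 = α_err ✓ (single-error assumption holds).
Step 4: error magnitude e = S_0/v_3 = S_0·∏_{j≠3}(α_3 − α_j) = 12·8 = 96 ≡ 5 (mod 13).
Step 5: correct position 3: c_3 = r_3 − e = 12 − 5 ≡ 7 (mod 13). Hence c = [11, 9, 7, 1, 12].
  Check: interpolating c through the α_i gives m(x) = 10 + 7·x (degree < 2) with m(α_i) = c_i for every i, so c is indeed a codeword.


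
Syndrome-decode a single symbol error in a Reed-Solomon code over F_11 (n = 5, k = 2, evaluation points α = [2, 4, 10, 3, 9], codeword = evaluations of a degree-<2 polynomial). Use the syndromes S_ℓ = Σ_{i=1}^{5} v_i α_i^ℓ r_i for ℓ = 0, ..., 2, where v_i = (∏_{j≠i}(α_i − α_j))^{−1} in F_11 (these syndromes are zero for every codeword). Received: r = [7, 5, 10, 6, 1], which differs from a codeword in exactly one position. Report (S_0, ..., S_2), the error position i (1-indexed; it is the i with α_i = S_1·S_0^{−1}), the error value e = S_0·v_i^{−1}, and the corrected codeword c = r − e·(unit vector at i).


S = (10, 2, 7), error at position 5, error magnitude e = 1, c = [7, 5, 10, 6, 0].

Step 1: column multipliers v_i = (∏_{j≠i}(α_i − α_j))^{−1} mod 11.
  i = 1 (α = 2): (2−4)(2−10)(2−3)(2−9) = (−2)·(−8)·(−1)·(−7) = 112 ≡ 2, so v_1 = 2^{−1} = 6 (mod 11).
  i = 2 (α = 4): (4−2)(4−10)(4−3)(4−9) = 2·(−6)·1·(−5) = 60 ≡ 5, so v_2 = 5^{−1} = 9 (mod 11).
  i = 3 (α = 10): (10−2)(10−4)(10−3)(10−9) = 8·6·7·1 = 336 ≡ 6, so v_3 = 6^{−1} = 2 (mod 11).
  i = 4 (α = 3): (3−2)(3−4)(3−10)(3−9) = 1·(−1)·(−7)·(−6) = −42 ≡ 2, so v_4 = 2^{−1} = 6 (mod 11).
  i = 5 (α = 9): (9−2)(9−4)(9−10)(9−3) = 7·5·(−1)·6 = −210 ≡ 10, so v_5 = 10^{−1} = 10 (mod 11).
  v = [6, 9, 2, 6, 10].
Step 2: syndromes of r = [7, 5, 10, 6, 1] (all sums mod 11).
  S_0 = Σ v_i r_i = 6·7 + 9·5 + 2·10 + 6·6 + 10·1 = 153 ≡ 10.
  S_1 = Σ v_i α_i r_i = 6·2·7 + 9·4·5 + 2·10·10 + 6·3·6 + 10·9·1 = 662 ≡ 2.
  α_i^2 mod 11 = [4, 5, 1, 9, 4].
  S_2 = Σ v_i α_i^2 r_i = 6·4·7 + 9·5·5 + 2·1·10 + 6·9·6 + 10·4·1 = 777 ≡ 7.
  S = (10, 2, 7) ≠ 0, so r is not a codeword (an error is present).
Step 3: locate the error. For a single error e at position i, S_ℓ = v_i·e·α_i^ℓ, so α_err = S_1/S_0.
  S_0^{−1} = 10^{−1} = 10 (mod 11), so α_err = 2·10 = 20 ≡ 9 = α_5. Error position i = 5.
  Consistency check: S_2/S_1 = 7·6 = 42 ≡ 9 = α_err ✓ (single-error assumption holds).
Step 4: error magnitude e = S_0/v_5 = S_0·∏_{j≠5}(α_5 − α_j) = 10·10 = 100 ≡ 1 (mod 11).
Step 5: correct position 5: c_5 = r_5 − e = 1 − 1 ≡ 0 (mod 11). Hence c = [7, 5, 10, 6, 0].
  Check: interpolating c through the α_i gives m(x) = 9 + 10·x (degree < 2) with m(α_i) = c_i for every i, so c is indeed a codeword.


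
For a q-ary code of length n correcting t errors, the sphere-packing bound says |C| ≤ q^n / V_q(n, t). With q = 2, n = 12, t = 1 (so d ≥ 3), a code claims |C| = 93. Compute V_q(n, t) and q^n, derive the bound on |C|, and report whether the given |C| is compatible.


V_q(n, t) = 13, q^n = 4096, Hamming bound = 315, |C| = 93 ≤ bound (satisfied).

Step 1: Compute V_q(n, t) = Σ_{j=0}^1 C(n, j) (q−1)^j.
  j = 0: C(12,0)·(1)^0 = 1·1 = 1.
  j = 1: C(12,1)·(1)^1 = 12·1 = 12.
  V_q(n, t) = 1 + 12 = 13.
Step 2: q^n = 2^12 = 4096.
Step 3: Hamming bound ⌊q^n / V_q(n,t)⌋ = ⌊4096/13⌋ = 315.
Step 4: Compare |C| = 93 to 315: satisfied.
The claimed |C| lies below the Hamming bound.


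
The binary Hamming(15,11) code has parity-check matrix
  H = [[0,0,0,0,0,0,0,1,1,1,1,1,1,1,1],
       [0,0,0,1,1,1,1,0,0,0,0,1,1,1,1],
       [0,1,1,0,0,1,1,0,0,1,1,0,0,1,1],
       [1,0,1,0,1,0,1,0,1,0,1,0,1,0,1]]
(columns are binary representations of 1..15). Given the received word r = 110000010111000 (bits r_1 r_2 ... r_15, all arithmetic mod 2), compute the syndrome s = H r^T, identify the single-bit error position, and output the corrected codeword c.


s = (0, 1, 1, 0)^T, error position = 6, corrected codeword c = 110001010111000

Compute s = H r^T mod 2 one row at a time:
  s_1 = 1 + 0 + 1 + 1 + 1 + 0 + 0 + 0 = 4 ≡ 0 (mod 2).
  s_2 = 0 + 0 + 0 + 0 + 1 + 0 + 0 + 0 = 1 ≡ 1 (mod 2).
  s_3 = 1 + 0 + 0 + 0 + 1 + 1 + 0 + 0 = 3 ≡ 1 (mod 2).
  s_4 = 1 + 0 + 0 + 0 + 0 + 1 + 0 + 0 = 2 ≡ 0 (mod 2).
s = (0, 1, 1, 0)^T — this equals column 6 of H (binary 0110), so error is at position 6.
Correct: flip bit 6 of r = 110000010111000 to get c = 110001010111000.


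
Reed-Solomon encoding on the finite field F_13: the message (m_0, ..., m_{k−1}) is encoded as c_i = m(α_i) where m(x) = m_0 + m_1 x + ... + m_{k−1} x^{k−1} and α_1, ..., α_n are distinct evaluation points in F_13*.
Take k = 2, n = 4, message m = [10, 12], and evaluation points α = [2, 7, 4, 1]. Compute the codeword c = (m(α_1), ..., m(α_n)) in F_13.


c = [8, 3, 6, 9]

Message polynomial: m(x) = 10 + 12·x (mod 13).
For each evaluation point α_i, compute m(α_i) mod 13:
  α_1 = 2: Horner steps 12 → 8, so m(2) = 8.
  α_2 = 7: Horner steps 12 → 3, so m(7) = 3.
  α_3 = 4: Horner steps 12 → 6, so m(4) = 6.
  α_4 = 1: Horner steps 12 → 9, so m(1) = 9.
Codeword c = [8, 3, 6, 9] ∈ F_13^4.


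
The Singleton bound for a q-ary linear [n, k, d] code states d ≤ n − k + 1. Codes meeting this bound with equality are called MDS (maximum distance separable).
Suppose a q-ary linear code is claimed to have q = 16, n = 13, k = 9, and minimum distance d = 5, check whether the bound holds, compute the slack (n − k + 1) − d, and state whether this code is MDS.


Singleton RHS = n − k + 1 = 5, slack = 0, bound satisfied, MDS.

Singleton bound: d ≤ n − k + 1.
Here n = 13, k = 9, so n − k + 1 = 5.
Given d = 5, check d ≤ 5: YES.
Slack = (n − k + 1) − d = 0.
The code is MDS (slack = 0).
Description: the claimed parameters are [13, 9, 5]_16; such a code would be MDS (meets Singleton bound).


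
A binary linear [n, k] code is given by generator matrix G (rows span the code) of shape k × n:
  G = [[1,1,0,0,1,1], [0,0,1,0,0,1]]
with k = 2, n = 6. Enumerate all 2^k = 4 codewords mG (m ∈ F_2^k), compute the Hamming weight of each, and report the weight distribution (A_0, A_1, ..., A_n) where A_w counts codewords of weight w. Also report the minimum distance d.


Weight distribution: A_0 = 1, A_2 = 1, A_4 = 2. Minimum distance d = 2.

Enumerate all 2^2 = 4 messages m ∈ F_2^2.
For each, compute codeword c = mG in F_2^6, then tally its weight.
  m = 00 → c = 000000, weight = 0.
  m = 10 → c = 110011, weight = 4.
  m = 01 → c = 001001, weight = 2.
  m = 11 → c = 111010, weight = 4.
Tally weights:
  weight 0: 1 codewords.
  weight 2: 1 codewords.
  weight 4: 2 codewords.
Minimum distance d = smallest w > 0 with A_w > 0 = 2.
Sanity: Σ A_w = 4 = 2^2 = 4 ✓.


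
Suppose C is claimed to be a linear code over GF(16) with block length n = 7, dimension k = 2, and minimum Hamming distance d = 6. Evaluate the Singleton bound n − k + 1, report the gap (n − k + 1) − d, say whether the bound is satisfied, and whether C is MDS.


Singleton RHS = n − k + 1 = 6, slack = 0, bound satisfied, MDS.

Singleton bound: d ≤ n − k + 1.
Here n = 7, k = 2, so n − k + 1 = 6.
Given d = 6, check d ≤ 6: YES.
Slack = (n − k + 1) − d = 0.
The code is MDS (slack = 0).
Description: the claimed parameters are [7, 2, 6]_16; such a code would be MDS (meets Singleton bound).


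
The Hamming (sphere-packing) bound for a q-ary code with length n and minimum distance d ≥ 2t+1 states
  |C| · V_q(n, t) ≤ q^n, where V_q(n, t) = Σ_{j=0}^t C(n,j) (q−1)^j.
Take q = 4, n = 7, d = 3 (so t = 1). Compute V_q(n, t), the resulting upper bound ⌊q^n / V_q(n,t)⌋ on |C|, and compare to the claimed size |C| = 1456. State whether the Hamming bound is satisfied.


V_q(n, t) = 22, q^n = 16384, Hamming bound = 744, |C| = 1456 > bound (violated).

Step 1: Compute V_q(n, t) = Σ_{j=0}^1 C(n, j) (q−1)^j.
  j = 0: C(7,0)·(3)^0 = 1·1 = 1.
  j = 1: C(7,1)·(3)^1 = 7·3 = 21.
  V_q(n, t) = 1 + 21 = 22.
Step 2: q^n = 4^7 = 16384.
Step 3: Hamming bound ⌊q^n / V_q(n,t)⌋ = ⌊16384/22⌋ = 744.
Step 4: Compare |C| = 1456 to 744: violated.
The claimed |C| lies above the Hamming bound, so no 4-ary code of length 7 with d ≥ 3 can have 1456 codewords.


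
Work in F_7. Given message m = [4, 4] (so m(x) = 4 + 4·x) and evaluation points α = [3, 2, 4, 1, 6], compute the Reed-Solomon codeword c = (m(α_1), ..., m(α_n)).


c = [2, 5, 6, 1, 0]

Message polynomial: m(x) = 4 + 4·x (mod 7).
For each evaluation point α_i, compute m(α_i) mod 7:
  α_1 = 3: Horner steps 4 → 2, so m(3) = 2.
  α_2 = 2: Horner steps 4 → 5, so m(2) = 5.
  α_3 = 4: Horner steps 4 → 6, so m(4) = 6.
  α_4 = 1: Horner steps 4 → 1, so m(1) = 1.
  α_5 = 6: Horner steps 4 → 0, so m(6) = 0.
Codeword c = [2, 5, 6, 1, 0] ∈ F_7^5.


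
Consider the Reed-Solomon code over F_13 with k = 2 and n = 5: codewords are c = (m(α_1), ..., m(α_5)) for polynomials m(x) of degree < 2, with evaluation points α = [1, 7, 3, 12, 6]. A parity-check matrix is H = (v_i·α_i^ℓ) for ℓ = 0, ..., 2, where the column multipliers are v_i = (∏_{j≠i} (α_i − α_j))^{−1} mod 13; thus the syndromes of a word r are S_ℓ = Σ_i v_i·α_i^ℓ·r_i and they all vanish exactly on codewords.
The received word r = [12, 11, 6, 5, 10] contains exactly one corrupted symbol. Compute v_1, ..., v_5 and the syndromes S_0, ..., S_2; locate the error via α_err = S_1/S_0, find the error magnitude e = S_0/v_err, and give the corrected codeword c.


S = (3, 8, 4), error at position 2, error magnitude e = 4, c = [12, 7, 6, 5, 10].

Step 1: column multipliers v_i = (∏_{j≠i}(α_i − α_j))^{−1} mod 13.
  i = 1 (α = 1): (1−7)(1−3)(1−12)(1−6) = (−6)·(−2)·(−11)·(−5) = 660 ≡ 10, so v_1 = 10^{−1} = 4 (mod 13).
  i = 2 (α = 7): (7−1)(7−3)(7−12)(7−6) = 6·4·(−5)·1 = −120 ≡ 10, so v_2 = 10^{−1} = 4 (mod 13).
  i = 3 (α = 3): (3−1)(3−7)(3−12)(3−6) = 2·(−4)·(−9)·(−3) = −216 ≡ 5, so v_3 = 5^{−1} = 8 (mod 13).
  i = 4 (α = 12): (12−1)(12−7)(12−3)(12−6) = 11·5·9·6 = 2970 ≡ 6, so v_4 = 6^{−1} = 11 (mod 13).
  i = 5 (α = 6): (6−1)(6−7)(6−3)(6−12) = 5·(−1)·3·(−6) = 90 ≡ 12, so v_5 = 12^{−1} = 12 (mod 13).
  v = [4, 4, 8, 11, 12].
Step 2: syndromes of r = [12, 11, 6, 5, 10] (all sums mod 13).
  S_0 = Σ v_i r_i = 4·12 + 4·11 + 8·6 + 11·5 + 12·10 = 315 ≡ 3.
  S_1 = Σ v_i α_i r_i = 4·1·12 + 4·7·11 + 8·3·6 + 11·12·5 + 12·6·10 = 1880 ≡ 8.
  α_i^2 mod 13 = [1, 10, 9, 1, 10].
  S_2 = Σ v_i α_i^2 r_i = 4·1·12 + 4·10·11 + 8·9·6 + 11·1·5 + 12·10·10 = 2175 ≡ 4.
  S = (3, 8, 4) ≠ 0, so r is not a codeword (an error is present).
Step 3: locate the error. For a single error e at position i, S_ℓ = v_i·e·α_i^ℓ, so α_err = S_1/S_0.
  S_0^{−1} = 3^{−1} = 9 (mod 13), so α_err = 8·9 = 72 ≡ 7 = α_2. Error position i = 2.
  Consistency check: S_2/S_1 = 4·5 = 20 ≡ 7 = α_err ✓ (single-error assumption holds).
Step 4: error magnitude e = S_0/v_2 = S_0·∏_{j≠2}(α_2 − α_j) = 3·10 = 30 ≡ 4 (mod 13).
Step 5: correct position 2: c_2 = r_2 − e = 11 − 4 ≡ 7 (mod 13). Hence c = [12, 7, 6, 5, 10].
  Check: interpolating c through the α_i gives m(x) = 2 + 10·x (degree < 2) with m(α_i) = c_i for every i, so c is indeed a codeword.


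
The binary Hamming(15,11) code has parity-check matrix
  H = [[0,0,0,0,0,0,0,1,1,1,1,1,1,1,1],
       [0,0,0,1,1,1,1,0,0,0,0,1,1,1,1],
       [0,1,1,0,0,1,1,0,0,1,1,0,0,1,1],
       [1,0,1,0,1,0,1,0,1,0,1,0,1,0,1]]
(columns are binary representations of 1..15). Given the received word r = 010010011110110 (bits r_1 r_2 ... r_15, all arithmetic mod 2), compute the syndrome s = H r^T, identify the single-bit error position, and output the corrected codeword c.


s = (0, 1, 0, 0)^T, error position = 4, corrected codeword c = 010110011110110

Compute s = H r^T mod 2 one row at a time:
  s_1 = 1 + 1 + 1 + 1 + 0 + 1 + 1 + 0 = 6 ≡ 0 (mod 2).
  s_2 = 0 + 1 + 0 + 0 + 0 + 1 + 1 + 0 = 3 ≡ 1 (mod 2).
  s_3 = 1 + 0 + 0 + 0 + 1 + 1 + 1 + 0 = 4 ≡ 0 (mod 2).
  s_4 = 0 + 0 + 1 + 0 + 1 + 1 + 1 + 0 = 4 ≡ 0 (mod 2).
s = (0, 1, 0, 0)^T — this equals column 4 of H (binary 0100), so error is at position 4.
Correct: flip bit 4 of r = 010010011110110 to get c = 010110011110110.


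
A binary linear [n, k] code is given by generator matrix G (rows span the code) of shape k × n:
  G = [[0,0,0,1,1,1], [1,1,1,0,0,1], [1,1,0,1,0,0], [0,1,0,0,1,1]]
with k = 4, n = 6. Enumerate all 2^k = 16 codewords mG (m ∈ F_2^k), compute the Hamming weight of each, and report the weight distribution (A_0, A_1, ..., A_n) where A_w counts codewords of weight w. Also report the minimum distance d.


Weight distribution: A_0 = 1, A_1 = 1, A_2 = 2, A_3 = 6, A_4 = 5, A_5 = 1. Minimum distance d = 1.

Enumerate all 2^4 = 16 messages m ∈ F_2^4.
For each, compute codeword c = mG in F_2^6, then tally its weight.
  m = 0000 → c = 000000, weight = 0.
  m = 1000 → c = 000111, weight = 3.
  m = 0100 → c = 111001, weight = 4.
  m = 1100 → c = 111110, weight = 5.
  m = 0010 → c = 110100, weight = 3.
  m = 1010 → c = 110011, weight = 4.
  m = 0110 → c = 001101, weight = 3.
  m = 1110 → c = 001010, weight = 2.
  m = 0001 → c = 010011, weight = 3.
  m = 1001 → c = 010100, weight = 2.
  m = 0101 → c = 101010, weight = 3.
  m = 1101 → c = 101101, weight = 4.
  m = 0011 → c = 100111, weight = 4.
  m = 1011 → c = 100000, weight = 1.
  m = 0111 → c = 011110, weight = 4.
  m = 1111 → c = 011001, weight = 3.
Tally weights:
  weight 0: 1 codewords.
  weight 1: 1 codewords.
  weight 2: 2 codewords.
  weight 3: 6 codewords.
  weight 4: 5 codewords.
  weight 5: 1 codewords.
Minimum distance d = smallest w > 0 with A_w > 0 = 1.
Sanity: Σ A_w = 16 = 2^4 = 16 ✓.


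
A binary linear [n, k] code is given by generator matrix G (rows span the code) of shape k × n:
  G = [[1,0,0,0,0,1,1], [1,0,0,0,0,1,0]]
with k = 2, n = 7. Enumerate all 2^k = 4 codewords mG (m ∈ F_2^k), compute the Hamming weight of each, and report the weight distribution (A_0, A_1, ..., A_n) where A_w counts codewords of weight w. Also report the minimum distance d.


Weight distribution: A_0 = 1, A_1 = 1, A_2 = 1, A_3 = 1. Minimum distance d = 1.

Enumerate all 2^2 = 4 messages m ∈ F_2^2.
For each, compute codeword c = mG in F_2^7, then tally its weight.
  m = 00 → c = 0000000, weight = 0.
  m = 10 → c = 1000011, weight = 3.
  m = 01 → c = 1000010, weight = 2.
  m = 11 → c = 0000001, weight = 1.
Tally weights:
  weight 0: 1 codewords.
  weight 1: 1 codewords.
  weight 2: 1 codewords.
  weight 3: 1 codewords.
Minimum distance d = smallest w > 0 with A_w > 0 = 1.
Sanity: Σ A_w = 4 = 2^2 = 4 ✓.


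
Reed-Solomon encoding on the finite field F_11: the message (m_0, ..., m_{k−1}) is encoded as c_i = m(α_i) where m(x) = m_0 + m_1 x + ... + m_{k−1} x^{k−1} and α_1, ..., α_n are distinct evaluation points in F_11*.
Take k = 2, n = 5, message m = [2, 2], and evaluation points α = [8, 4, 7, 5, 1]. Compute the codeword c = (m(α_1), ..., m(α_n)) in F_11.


c = [7, 10, 5, 1, 4]

Message polynomial: m(x) = 2 + 2·x (mod 11).
For each evaluation point α_i, compute m(α_i) mod 11:
  α_1 = 8: Horner steps 2 → 7, so m(8) = 7.
  α_2 = 4: Horner steps 2 → 10, so m(4) = 10.
  α_3 = 7: Horner steps 2 → 5, so m(7) = 5.
  α_4 = 5: Horner steps 2 → 1, so m(5) = 1.
  α_5 = 1: Horner steps 2 → 4, so m(1) = 4.
Codeword c = [7, 10, 5, 1, 4] ∈ F_11^5.


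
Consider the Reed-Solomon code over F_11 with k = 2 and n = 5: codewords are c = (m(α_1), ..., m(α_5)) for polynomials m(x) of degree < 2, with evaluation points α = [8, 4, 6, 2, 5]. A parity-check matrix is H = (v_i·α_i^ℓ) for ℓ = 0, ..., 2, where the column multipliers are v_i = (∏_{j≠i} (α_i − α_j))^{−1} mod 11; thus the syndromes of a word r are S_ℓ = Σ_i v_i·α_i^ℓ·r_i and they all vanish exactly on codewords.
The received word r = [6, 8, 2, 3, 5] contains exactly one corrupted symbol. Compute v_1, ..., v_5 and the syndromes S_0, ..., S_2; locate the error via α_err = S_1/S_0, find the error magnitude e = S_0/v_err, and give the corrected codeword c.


S = (10, 3, 2), error at position 1, error magnitude e = 10, c = [7, 8, 2, 3, 5].

Step 1: column multipliers v_i = (∏_{j≠i}(α_i − α_j))^{−1} mod 11.
  i = 1 (α = 8): (8−4)(8−6)(8−2)(8−5) = 4·2·6·3 = 144 ≡ 1, so v_1 = 1^{−1} = 1 (mod 11).
  i = 2 (α = 4): (4−8)(4−6)(4−2)(4−5) = (−4)·(−2)·2·(−1) = −16 ≡ 6, so v_2 = 6^{−1} = 2 (mod 11).
  i = 3 (α = 6): (6−8)(6−4)(6−2)(6−5) = (−2)·2·4·1 = −16 ≡ 6, so v_3 = 6^{−1} = 2 (mod 11).
  i = 4 (α = 2): (2−8)(2−4)(2−6)(2−5) = (−6)·(−2)·(−4)·(−3) = 144 ≡ 1, so v_4 = 1^{−1} = 1 (mod 11).
  i = 5 (α = 5): (5−8)(5−4)(5−6)(5−2) = (−3)·1·(−1)·3 = 9 ≡ 9, so v_5 = 9^{−1} = 5 (mod 11).
  v = [1, 2, 2, 1, 5].
Step 2: syndromes of r = [6, 8, 2, 3, 5] (all sums mod 11).
  S_0 = Σ v_i r_i = 1·6 + 2·8 + 2·2 + 1·3 + 5·5 = 54 ≡ 10.
  S_1 = Σ v_i α_i r_i = 1·8·6 + 2·4·8 + 2·6·2 + 1·2·3 + 5·5·5 = 267 ≡ 3.
  α_i^2 mod 11 = [9, 5, 3, 4, 3].
  S_2 = Σ v_i α_i^2 r_i = 1·9·6 + 2·5·8 + 2·3·2 + 1·4·3 + 5·3·5 = 233 ≡ 2.
  S = (10, 3, 2) ≠ 0, so r is not a codeword (an error is present).
Step 3: locate the error. For a single error e at position i, S_ℓ = v_i·e·α_i^ℓ, so α_err = S_1/S_0.
  S_0^{−1} = 10^{−1} = 10 (mod 11), so α_err = 3·10 = 30 ≡ 8 = α_1. Error position i = 1.
  Consistency check: S_2/S_1 = 2·4 = 8 ≡ 8 = α_err ✓ (single-error assumption holds).
Step 4: error magnitude e = S_0/v_1 = S_0·∏_{j≠1}(α_1 − α_j) = 10·1 = 10 ≡ 10 (mod 11).
Step 5: correct position 1: c_1 = r_1 − e = 6 − 10 ≡ 7 (mod 11). Hence c = [7, 8, 2, 3, 5].
  Check: interpolating c through the α_i gives m(x) = 9 + 8·x (degree < 2) with m(α_i) = c_i for every i, so c is indeed a codeword.


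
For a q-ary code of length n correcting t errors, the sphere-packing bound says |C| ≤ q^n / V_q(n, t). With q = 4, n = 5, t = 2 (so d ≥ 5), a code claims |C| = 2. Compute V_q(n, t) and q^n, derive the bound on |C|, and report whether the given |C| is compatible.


V_q(n, t) = 106, q^n = 1024, Hamming bound = 9, |C| = 2 ≤ bound (satisfied).

Step 1: Compute V_q(n, t) = Σ_{j=0}^2 C(n, j) (q−1)^j.
  j = 0: C(5,0)·(3)^0 = 1·1 = 1.
  j = 1: C(5,1)·(3)^1 = 5·3 = 15.
  j = 2: C(5,2)·(3)^2 = 10·9 = 90.
  V_q(n, t) = 1 + 15 + 90 = 106.
Step 2: q^n = 4^5 = 1024.
Step 3: Hamming bound ⌊q^n / V_q(n,t)⌋ = ⌊1024/106⌋ = 9.
Step 4: Compare |C| = 2 to 9: satisfied.
The claimed |C| lies below the Hamming bound.


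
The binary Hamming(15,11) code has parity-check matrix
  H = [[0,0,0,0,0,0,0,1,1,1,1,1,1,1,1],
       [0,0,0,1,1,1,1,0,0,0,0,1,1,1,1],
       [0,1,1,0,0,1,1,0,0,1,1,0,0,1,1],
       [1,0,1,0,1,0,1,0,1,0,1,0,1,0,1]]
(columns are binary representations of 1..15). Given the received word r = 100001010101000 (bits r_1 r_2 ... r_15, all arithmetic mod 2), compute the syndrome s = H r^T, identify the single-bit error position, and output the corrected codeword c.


s = (1, 0, 0, 1)^T, error position = 9, corrected codeword c = 100001011101000

Compute s = H r^T mod 2 one row at a time:
  s_1 = 1 + 0 + 1 + 0 + 1 + 0 + 0 + 0 = 3 ≡ 1 (mod 2).
  s_2 = 0 + 0 + 1 + 0 + 1 + 0 + 0 + 0 = 2 ≡ 0 (mod 2).
  s_3 = 0 + 0 + 1 + 0 + 1 + 0 + 0 + 0 = 2 ≡ 0 (mod 2).
  s_4 = 1 + 0 + 0 + 0 + 0 + 0 + 0 + 0 = 1 ≡ 1 (mod 2).
s = (1, 0, 0, 1)^T — this equals column 9 of H (binary 1001), so error is at position 9.
Correct: flip bit 9 of r = 100001010101000 to get c = 100001011101000.


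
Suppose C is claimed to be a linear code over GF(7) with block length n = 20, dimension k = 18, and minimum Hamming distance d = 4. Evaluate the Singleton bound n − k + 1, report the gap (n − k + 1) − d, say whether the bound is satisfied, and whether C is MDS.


Singleton RHS = n − k + 1 = 3, slack = -1, bound violated (no such code; not MDS).

Singleton bound: d ≤ n − k + 1.
Here n = 20, k = 18, so n − k + 1 = 3.
Given d = 4, check d ≤ 3: NO.
Slack = (n − k + 1) − d = -1.
The slack is negative: d = 4 exceeds n − k + 1 = 3 by 1, so the Singleton bound is violated and no linear [20, 18, 4]_7 code can exist. In particular it is not MDS (MDS requires d = n − k + 1 exactly).
Description: the claimed parameters are [20, 18, 4]_7; such a code would be impossible (violates the Singleton bound).


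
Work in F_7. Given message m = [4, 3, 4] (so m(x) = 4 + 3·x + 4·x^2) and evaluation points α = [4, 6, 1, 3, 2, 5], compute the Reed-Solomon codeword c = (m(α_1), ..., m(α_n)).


c = [3, 5, 4, 0, 5, 0]

Message polynomial: m(x) = 4 + 3·x + 4·x^2 (mod 7).
For each evaluation point α_i, compute m(α_i) mod 7:
  α_1 = 4: Horner steps 4 → 5 → 3, so m(4) = 3.
  α_2 = 6: Horner steps 4 → 6 → 5, so m(6) = 5.
  α_3 = 1: Horner steps 4 → 0 → 4, so m(1) = 4.
  α_4 = 3: Horner steps 4 → 1 → 0, so m(3) = 0.
  α_5 = 2: Horner steps 4 → 4 → 5, so m(2) = 5.
  α_6 = 5: Horner steps 4 → 2 → 0, so m(5) = 0.
Codeword c = [3, 5, 4, 0, 5, 0] ∈ F_7^6.


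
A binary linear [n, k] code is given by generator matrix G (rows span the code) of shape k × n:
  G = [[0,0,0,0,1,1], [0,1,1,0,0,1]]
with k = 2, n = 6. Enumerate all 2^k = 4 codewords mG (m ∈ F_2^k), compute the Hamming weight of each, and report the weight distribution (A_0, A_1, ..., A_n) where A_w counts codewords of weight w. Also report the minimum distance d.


Weight distribution: A_0 = 1, A_2 = 1, A_3 = 2. Minimum distance d = 2.

Enumerate all 2^2 = 4 messages m ∈ F_2^2.
For each, compute codeword c = mG in F_2^6, then tally its weight.
  m = 00 → c = 000000, weight = 0.
  m = 10 → c = 000011, weight = 2.
  m = 01 → c = 011001, weight = 3.
  m = 11 → c = 011010, weight = 3.
Tally weights:
  weight 0: 1 codewords.
  weight 2: 1 codewords.
  weight 3: 2 codewords.
Minimum distance d = smallest w > 0 with A_w > 0 = 2.
Sanity: Σ A_w = 4 = 2^2 = 4 ✓.


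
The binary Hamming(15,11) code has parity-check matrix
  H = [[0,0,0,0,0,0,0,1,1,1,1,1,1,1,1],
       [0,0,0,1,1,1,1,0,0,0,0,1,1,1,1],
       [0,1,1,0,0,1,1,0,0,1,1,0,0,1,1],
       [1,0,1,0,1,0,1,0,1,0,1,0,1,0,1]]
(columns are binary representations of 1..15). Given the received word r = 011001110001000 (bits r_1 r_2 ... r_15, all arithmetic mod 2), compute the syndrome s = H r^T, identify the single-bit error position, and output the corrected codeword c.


s = (0, 1, 0, 0)^T, error position = 4, corrected codeword c = 011101110001000

Compute s = H r^T mod 2 one row at a time:
  s_1 = 1 + 0 + 0 + 0 + 1 + 0 + 0 + 0 = 2 ≡ 0 (mod 2).
  s_2 = 0 + 0 + 1 + 1 + 1 + 0 + 0 + 0 = 3 ≡ 1 (mod 2).
  s_3 = 1 + 1 + 1 + 1 + 0 + 0 + 0 + 0 = 4 ≡ 0 (mod 2).
  s_4 = 0 + 1 + 0 + 1 + 0 + 0 + 0 + 0 = 2 ≡ 0 (mod 2).
s = (0, 1, 0, 0)^T — this equals column 4 of H (binary 0100), so error is at position 4.
Correct: flip bit 4 of r = 011001110001000 to get c = 011101110001000.


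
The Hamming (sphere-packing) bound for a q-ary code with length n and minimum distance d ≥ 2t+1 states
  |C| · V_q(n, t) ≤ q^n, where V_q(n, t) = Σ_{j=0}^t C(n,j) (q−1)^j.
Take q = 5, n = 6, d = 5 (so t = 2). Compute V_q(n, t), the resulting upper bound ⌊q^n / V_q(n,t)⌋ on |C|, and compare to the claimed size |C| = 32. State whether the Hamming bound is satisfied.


V_q(n, t) = 265, q^n = 15625, Hamming bound = 58, |C| = 32 ≤ bound (satisfied).

Step 1: Compute V_q(n, t) = Σ_{j=0}^2 C(n, j) (q−1)^j.
  j = 0: C(6,0)·(4)^0 = 1·1 = 1.
  j = 1: C(6,1)·(4)^1 = 6·4 = 24.
  j = 2: C(6,2)·(4)^2 = 15·16 = 240.
  V_q(n, t) = 1 + 24 + 240 = 265.
Step 2: q^n = 5^6 = 15625.
Step 3: Hamming bound ⌊q^n / V_q(n,t)⌋ = ⌊15625/265⌋ = 58.
Step 4: Compare |C| = 32 to 58: satisfied.
The claimed |C| lies below the Hamming bound.


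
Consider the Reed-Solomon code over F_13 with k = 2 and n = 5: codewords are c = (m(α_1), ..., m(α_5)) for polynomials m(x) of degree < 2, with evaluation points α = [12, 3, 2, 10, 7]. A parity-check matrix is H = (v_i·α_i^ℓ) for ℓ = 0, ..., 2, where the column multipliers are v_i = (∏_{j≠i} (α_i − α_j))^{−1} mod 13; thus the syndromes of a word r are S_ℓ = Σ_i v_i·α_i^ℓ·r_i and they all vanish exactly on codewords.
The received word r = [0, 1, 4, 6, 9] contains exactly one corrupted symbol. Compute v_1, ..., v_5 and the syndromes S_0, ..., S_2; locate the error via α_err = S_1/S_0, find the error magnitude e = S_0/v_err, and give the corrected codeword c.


S = (7, 10, 5), error at position 5, error magnitude e = 7, c = [0, 1, 4, 6, 2].

Step 1: column multipliers v_i = (∏_{j≠i}(α_i − α_j))^{−1} mod 13.
  i = 1 (α = 12): (12−3)(12−2)(12−10)(12−7) = 9·10·2·5 = 900 ≡ 3, so v_1 = 3^{−1} = 9 (mod 13).
  i = 2 (α = 3): (3−12)(3−2)(3−10)(3−7) = (−9)·1·(−7)·(−4) = −252 ≡ 8, so v_2 = 8^{−1} = 5 (mod 13).
  i = 3 (α = 2): (2−12)(2−3)(2−10)(2−7) = (−10)·(−1)·(−8)·(−5) = 400 ≡ 10, so v_3 = 10^{−1} = 4 (mod 13).
  i = 4 (α = 10): (10−12)(10−3)(10−2)(10−7) = (−2)·7·8·3 = −336 ≡ 2, so v_4 = 2^{−1} = 7 (mod 13).
  i = 5 (α = 7): (7−12)(7−3)(7−2)(7−10) = (−5)·4·5·(−3) = 300 ≡ 1, so v_5 = 1^{−1} = 1 (mod 13).
  v = [9, 5, 4, 7, 1].
Step 2: syndromes of r = [0, 1, 4, 6, 9] (all sums mod 13).
  S_0 = Σ v_i r_i = 9·0 + 5·1 + 4·4 + 7·6 + 1·9 = 72 ≡ 7.
  S_1 = Σ v_i α_i r_i = 9·12·0 + 5·3·1 + 4·2·4 + 7·10·6 + 1·7·9 = 530 ≡ 10.
  α_i^2 mod 13 = [1, 9, 4, 9, 10].
  S_2 = Σ v_i α_i^2 r_i = 9·1·0 + 5·9·1 + 4·4·4 + 7·9·6 + 1·10·9 = 577 ≡ 5.
  S = (7, 10, 5) ≠ 0, so r is not a codeword (an error is present).
Step 3: locate the error. For a single error e at position i, S_ℓ = v_i·e·α_i^ℓ, so α_err = S_1/S_0.
  S_0^{−1} = 7^{−1} = 2 (mod 13), so α_err = 10·2 = 20 ≡ 7 = α_5. Error position i = 5.
  Consistency check: S_2/S_1 = 5·4 = 20 ≡ 7 = α_err ✓ (single-error assumption holds).
Step 4: error magnitude e = S_0/v_5 = S_0·∏_{j≠5}(α_5 − α_j) = 7·1 = 7 ≡ 7 (mod 13).
Step 5: correct position 5: c_5 = r_5 − e = 9 − 7 ≡ 2 (mod 13). Hence c = [0, 1, 4, 6, 2].
  Check: interpolating c through the α_i gives m(x) = 10 + 10·x (degree < 2) with m(α_i) = c_i for every i, so c is indeed a codeword.


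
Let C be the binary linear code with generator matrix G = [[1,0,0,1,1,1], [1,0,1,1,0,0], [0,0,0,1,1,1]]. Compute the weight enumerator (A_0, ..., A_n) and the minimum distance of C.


Weight distribution: A_0 = 1, A_1 = 1, A_2 = 1, A_3 = 3, A_4 = 2. Minimum distance d = 1.

Enumerate all 2^3 = 8 messages m ∈ F_2^3.
For each, compute codeword c = mG in F_2^6, then tally its weight.
  m = 000 → c = 000000, weight = 0.
  m = 100 → c = 100111, weight = 4.
  m = 010 → c = 101100, weight = 3.
  m = 110 → c = 001011, weight = 3.
  m = 001 → c = 000111, weight = 3.
  m = 101 → c = 100000, weight = 1.
  m = 011 → c = 101011, weight = 4.
  m = 111 → c = 001100, weight = 2.
Tally weights:
  weight 0: 1 codewords.
  weight 1: 1 codewords.
  weight 2: 1 codewords.
  weight 3: 3 codewords.
  weight 4: 2 codewords.
Minimum distance d = smallest w > 0 with A_w > 0 = 1.
Sanity: Σ A_w = 8 = 2^3 = 8 ✓.


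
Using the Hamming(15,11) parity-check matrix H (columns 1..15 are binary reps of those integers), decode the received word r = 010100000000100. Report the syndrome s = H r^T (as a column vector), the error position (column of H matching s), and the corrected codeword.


s = (1, 0, 1, 1)^T, error position = 11, corrected codeword c = 010100000010100

Compute s = H r^T mod 2 one row at a time:
  s_1 = 0 + 0 + 0 + 0 + 0 + 1 + 0 + 0 = 1 ≡ 1 (mod 2).
  s_2 = 1 + 0 + 0 + 0 + 0 + 1 + 0 + 0 = 2 ≡ 0 (mod 2).
  s_3 = 1 + 0 + 0 + 0 + 0 + 0 + 0 + 0 = 1 ≡ 1 (mod 2).
  s_4 = 0 + 0 + 0 + 0 + 0 + 0 + 1 + 0 = 1 ≡ 1 (mod 2).
s = (1, 0, 1, 1)^T — this equals column 11 of H (binary 1011), so error is at position 11.
Correct: flip bit 11 of r = 010100000000100 to get c = 010100000010100.


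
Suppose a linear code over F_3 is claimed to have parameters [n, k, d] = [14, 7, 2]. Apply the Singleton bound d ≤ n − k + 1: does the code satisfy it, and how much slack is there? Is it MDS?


Singleton RHS = n − k + 1 = 8, slack = 6, bound satisfied, not MDS.

Singleton bound: d ≤ n − k + 1.
Here n = 14, k = 7, so n − k + 1 = 8.
Given d = 2, check d ≤ 8: YES.
Slack = (n − k + 1) − d = 6.
The code is NOT MDS (slack = 6 > 0).
Description: the claimed parameters are [14, 7, 2]_3; such a code would be non-MDS.


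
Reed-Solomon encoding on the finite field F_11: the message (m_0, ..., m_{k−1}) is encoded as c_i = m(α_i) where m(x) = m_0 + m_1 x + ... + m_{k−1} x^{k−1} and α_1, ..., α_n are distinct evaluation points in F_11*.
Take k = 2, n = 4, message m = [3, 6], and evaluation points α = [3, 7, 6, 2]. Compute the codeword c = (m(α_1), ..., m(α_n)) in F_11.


c = [10, 1, 6, 4]

Message polynomial: m(x) = 3 + 6·x (mod 11).
For each evaluation point α_i, compute m(α_i) mod 11:
  α_1 = 3: Horner steps 6 → 10, so m(3) = 10.
  α_2 = 7: Horner steps 6 → 1, so m(7) = 1.
  α_3 = 6: Horner steps 6 → 6, so m(6) = 6.
  α_4 = 2: Horner steps 6 → 4, so m(2) = 4.
Codeword c = [10, 1, 6, 4] ∈ F_11^4.


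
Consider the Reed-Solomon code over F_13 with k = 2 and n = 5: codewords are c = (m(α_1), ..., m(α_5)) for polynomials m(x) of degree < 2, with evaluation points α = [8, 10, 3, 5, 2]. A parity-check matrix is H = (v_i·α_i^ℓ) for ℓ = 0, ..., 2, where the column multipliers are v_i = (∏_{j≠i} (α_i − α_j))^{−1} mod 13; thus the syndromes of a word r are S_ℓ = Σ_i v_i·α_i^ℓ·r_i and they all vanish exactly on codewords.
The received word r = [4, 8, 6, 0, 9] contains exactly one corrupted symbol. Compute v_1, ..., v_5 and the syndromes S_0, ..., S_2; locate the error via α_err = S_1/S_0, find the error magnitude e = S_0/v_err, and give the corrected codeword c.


S = (10, 9, 12), error at position 2, error magnitude e = 10, c = [4, 11, 6, 0, 9].

Step 1: column multipliers v_i = (∏_{j≠i}(α_i − α_j))^{−1} mod 13.
  i = 1 (α = 8): (8−10)(8−3)(8−5)(8−2) = (−2)·5·3·6 = −180 ≡ 2, so v_1 = 2^{−1} = 7 (mod 13).
  i = 2 (α = 10): (10−8)(10−3)(10−5)(10−2) = 2·7·5·8 = 560 ≡ 1, so v_2 = 1^{−1} = 1 (mod 13).
  i = 3 (α = 3): (3−8)(3−10)(3−5)(3−2) = (−5)·(−7)·(−2)·1 = −70 ≡ 8, so v_3 = 8^{−1} = 5 (mod 13).
  i = 4 (α = 5): (5−8)(5−10)(5−3)(5−2) = (−3)·(−5)·2·3 = 90 ≡ 12, so v_4 = 12^{−1} = 12 (mod 13).
  i = 5 (α = 2): (2−8)(2−10)(2−3)(2−5) = (−6)·(−8)·(−1)·(−3) = 144 ≡ 1, so v_5 = 1^{−1} = 1 (mod 13).
  v = [7, 1, 5, 12, 1].
Step 2: syndromes of r = [4, 8, 6, 0, 9] (all sums mod 13).
  S_0 = Σ v_i r_i = 7·4 + 1·8 + 5·6 + 12·0 + 1·9 = 75 ≡ 10.
  S_1 = Σ v_i α_i r_i = 7·8·4 + 1·10·8 + 5·3·6 + 12·5·0 + 1·2·9 = 412 ≡ 9.
  α_i^2 mod 13 = [12, 9, 9, 12, 4].
  S_2 = Σ v_i α_i^2 r_i = 7·12·4 + 1·9·8 + 5·9·6 + 12·12·0 + 1·4·9 = 714 ≡ 12.
  S = (10, 9, 12) ≠ 0, so r is not a codeword (an error is present).
Step 3: locate the error. For a single error e at position i, S_ℓ = v_i·e·α_i^ℓ, so α_err = S_1/S_0.
  S_0^{−1} = 10^{−1} = 4 (mod 13), so α_err = 9·4 = 36 ≡ 10 = α_2. Error position i = 2.
  Consistency check: S_2/S_1 = 12·3 = 36 ≡ 10 = α_err ✓ (single-error assumption holds).
Step 4: error magnitude e = S_0/v_2 = S_0·∏_{j≠2}(α_2 − α_j) = 10·1 = 10 ≡ 10 (mod 13).
Step 5: correct position 2: c_2 = r_2 − e = 8 − 10 ≡ 11 (mod 13). Hence c = [4, 11, 6, 0, 9].
  Check: interpolating c through the α_i gives m(x) = 2 + 10·x (degree < 2) with m(α_i) = c_i for every i, so c is indeed a codeword.


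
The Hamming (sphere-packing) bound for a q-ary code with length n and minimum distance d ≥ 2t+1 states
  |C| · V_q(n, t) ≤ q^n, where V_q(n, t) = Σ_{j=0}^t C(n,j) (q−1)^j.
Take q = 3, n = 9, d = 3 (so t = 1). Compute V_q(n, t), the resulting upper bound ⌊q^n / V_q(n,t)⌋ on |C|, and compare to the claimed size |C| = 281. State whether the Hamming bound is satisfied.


V_q(n, t) = 19, q^n = 19683, Hamming bound = 1035, |C| = 281 ≤ bound (satisfied).

Step 1: Compute V_q(n, t) = Σ_{j=0}^1 C(n, j) (q−1)^j.
  j = 0: C(9,0)·(2)^0 = 1·1 = 1.
  j = 1: C(9,1)·(2)^1 = 9·2 = 18.
  V_q(n, t) = 1 + 18 = 19.
Step 2: q^n = 3^9 = 19683.
Step 3: Hamming bound ⌊q^n / V_q(n,t)⌋ = ⌊19683/19⌋ = 1035.
Step 4: Compare |C| = 281 to 1035: satisfied.
The claimed |C| lies below the Hamming bound.
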